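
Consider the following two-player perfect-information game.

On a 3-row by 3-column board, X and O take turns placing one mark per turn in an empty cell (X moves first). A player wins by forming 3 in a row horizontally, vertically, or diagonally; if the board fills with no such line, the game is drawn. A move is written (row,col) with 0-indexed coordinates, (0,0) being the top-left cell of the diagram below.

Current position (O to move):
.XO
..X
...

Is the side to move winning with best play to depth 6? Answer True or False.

p1 O@[.XO/..X/...]: (0,0)[OXO/..X/...]-1 (1,0)[.XO/O.X/...]+0* (1,1)[.XO/.OX/...]+0 (2,0)[.XO/..X/O..]-1 (2,1)[.XO/..X/.O.]+0 (2,2)[.XO/..X/..O]-1
p2 X@[.XO/O.X/...]: (0,0)[XXO/O.X/...]+0* (1,1)[.XO/OXX/...]+0 (2,0)[.XO/O.X/X..]+0 (2,1)[.XO/O.X/.X.]+0 (2,2)[.XO/O.X/..X]-1
p3 O@[XXO/O.X/...]: (1,1)[XXO/OOX/...]+0* (2,0)[XXO/O.X/O..]-1 (2,1)[XXO/O.X/.O.]+0 (2,2)[XXO/O.X/..O]+0
p4 X@[XXO/OOX/...]: (2,0)[XXO/OOX/X..]+0* (2,1)[XXO/OOX/.X.]-1 (2,2)[XXO/OOX/..X]-1
p5 O@[XXO/OOX/X..]: (2,1)[XXO/OOX/XO.]+0* (2,2)[XXO/OOX/X.O]+0
p6 X@[XXO/OOX/XO.]: (2,2)[XXO/OOX/XOX]+0*
p7 O@[XXO/OOX/XOX] terminal +0; root [.XO/..X/...] d6

O winning at [.XO/..X/...]: False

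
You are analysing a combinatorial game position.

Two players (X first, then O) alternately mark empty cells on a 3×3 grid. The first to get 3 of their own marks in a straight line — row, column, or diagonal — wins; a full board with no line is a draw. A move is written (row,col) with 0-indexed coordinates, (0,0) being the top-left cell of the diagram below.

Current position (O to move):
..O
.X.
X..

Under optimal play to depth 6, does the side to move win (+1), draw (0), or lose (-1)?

value(..O/.X./X.., O) = 0

ply 1, O at ..O/.X./X.. | (0,0)=+0→O.O/.X./X..*; (0,1)=-1→.OO/.X./X..; (1,0)=-1→..O/OX./X..; (1,2)=-1→..O/.XO/X..; (2,1)=-1→..O/.X./XO.; (2,2)=+0→..O/.X./X.O
ply 2, X at O.O/.X./X.. | (0,1)=+0→OXO/.X./X..*; (1,0)=-1→O.O/XX./X..; (1,2)=-1→O.O/.XX/X..; (2,1)=-1→O.O/.X./XX.; (2,2)=-1→O.O/.X./X.X
ply 3, O at OXO/.X./X.. | (1,0)=-1→OXO/OX./X..; (1,2)=-1→OXO/.XO/X..; (2,1)=+0→OXO/.X./XO.*; (2,2)=-1→OXO/.X./X.O
ply 4, X at OXO/.X./XO. | (1,0)=+0→OXO/XX./XO.*; (1,2)=+0→OXO/.XX/XO.; (2,2)=+0→OXO/.X./XOX
ply 5, O at OXO/XX./XO. | (1,2)=+0→OXO/XXO/XO.*; (2,2)=-1→OXO/XX./XOO
ply 6, X at OXO/XXO/XO. | (2,2)=+0→OXO/XXO/XOX*
ply 7: OXO/XXO/XOX is terminal +0 (O); from ..O/.X./X.. depth 6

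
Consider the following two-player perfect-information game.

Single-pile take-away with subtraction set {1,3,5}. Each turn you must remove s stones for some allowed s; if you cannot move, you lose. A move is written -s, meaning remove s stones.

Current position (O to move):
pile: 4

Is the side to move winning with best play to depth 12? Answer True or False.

O winning at [4]: False

[4] O move#1: -1:-1/3*, -3:-1/1
[3] X move#2: -1:+1/2*, -3:+1/0
[2] O move#3: -1:-1/1*
[1] X move#4: -1:+1/0*
[0] end (terminal -1, O#5); searched 4 to 12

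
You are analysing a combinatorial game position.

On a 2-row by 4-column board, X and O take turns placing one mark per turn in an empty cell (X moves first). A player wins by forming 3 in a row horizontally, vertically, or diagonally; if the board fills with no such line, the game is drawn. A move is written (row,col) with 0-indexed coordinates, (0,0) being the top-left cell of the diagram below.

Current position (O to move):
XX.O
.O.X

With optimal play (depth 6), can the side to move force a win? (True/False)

p1 O@[XX.O/.O.X]: (0,2)[XXOO/.O.X]+0* (1,0)[XX.O/OO.X]-1 (1,2)[XX.O/.OOX]-1
p2 X@[XXOO/.O.X]: (1,0)[XXOO/XO.X]+0* (1,2)[XXOO/.OXX]+0
p3 O@[XXOO/XO.X]: (1,2)[XXOO/XOOX]+0*
p4 X@[XXOO/XOOX] terminal +0; root [XX.O/.O.X] d6

O winning at [XX.O/.O.X]: False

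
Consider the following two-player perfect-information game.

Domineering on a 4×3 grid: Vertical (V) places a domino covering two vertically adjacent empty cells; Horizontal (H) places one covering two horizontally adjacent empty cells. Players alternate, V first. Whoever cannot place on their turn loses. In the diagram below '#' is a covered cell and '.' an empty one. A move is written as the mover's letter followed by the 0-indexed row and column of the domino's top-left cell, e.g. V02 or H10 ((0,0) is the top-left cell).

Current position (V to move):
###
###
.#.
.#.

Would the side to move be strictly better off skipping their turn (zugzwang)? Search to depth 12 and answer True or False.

zugzwang(###/###/.#./.#., V) = False

ply 1, V at ###/###/.#./.#. | V20=+1→###/###/##./##.*; V22=+1→###/###/.##/.##
ply 2: ###/###/##./##. is terminal -1 (H); from ###/###/.#./.#. depth 12
pass branch (H moves first from the same position):
  | ply 1: ###/###/.#./.#. is terminal -1 (H); from ###/###/.#./.#. depth 12
V moving scores +1; V passing scores +1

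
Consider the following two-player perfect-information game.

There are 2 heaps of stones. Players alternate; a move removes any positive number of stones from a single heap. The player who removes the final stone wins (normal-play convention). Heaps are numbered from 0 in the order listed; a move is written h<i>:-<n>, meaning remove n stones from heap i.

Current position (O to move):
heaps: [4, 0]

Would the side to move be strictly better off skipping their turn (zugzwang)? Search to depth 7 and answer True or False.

zugzwang((4,0), O) = False

p1 O@[(4,0)]: h0:-1[(3,0)]-1 h0:-2[(2,0)]-1 h0:-3[(1,0)]-1 h0:-4[(0,0)]+1*
p2 X@[(0,0)] terminal -1; root [(4,0)] d7
suppose O passes — search the same position with X to move:
pass> p1 X@[(4,0)]: h0:-1[(3,0)]-1 h0:-2[(2,0)]-1 h0:-3[(1,0)]-1 h0:-4[(0,0)]+1*
pass> p2 O@[(0,0)] terminal -1; root [(4,0)] d7
for O: play +1, pass -1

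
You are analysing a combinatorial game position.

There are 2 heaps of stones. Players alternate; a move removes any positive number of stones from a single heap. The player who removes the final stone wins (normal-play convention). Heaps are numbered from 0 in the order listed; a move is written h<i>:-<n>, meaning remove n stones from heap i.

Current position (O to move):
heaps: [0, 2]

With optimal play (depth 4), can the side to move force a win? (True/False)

ply 1, O at (0,2) | h1:-1=-1→(0,1); h1:-2=+1→(0,0)*
ply 2: (0,0) is terminal -1 (X); from (0,2) depth 4

O winning at [(0,2)]: True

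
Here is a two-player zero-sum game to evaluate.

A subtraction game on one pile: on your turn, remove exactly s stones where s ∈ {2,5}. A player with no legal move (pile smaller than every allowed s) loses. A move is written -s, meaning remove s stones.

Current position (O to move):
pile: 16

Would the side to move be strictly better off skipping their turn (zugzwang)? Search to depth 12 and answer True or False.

zugzwang(16, O) = False

ply 1, O at 16 | -2=+1→14*; -5=+1→11
ply 2, X at 14 | -2=-1→12*; -5=-1→9
ply 3, O at 12 | -2=-1→10; -5=+1→7*
ply 4, X at 7 | -2=-1→5*; -5=-1→2
ply 5, O at 5 | -2=-1→3; -5=+1→0*
ply 6: 0 is terminal -1 (X); from 16 depth 12
if O skipped the turn, X would face:
~ ply 1, X at 16 | -2=+1→14*; -5=+1→11
~ ply 2, O at 14 | -2=-1→12*; -5=-1→9
~ ply 3, X at 12 | -2=-1→10; -5=+1→7*
~ ply 4, O at 7 | -2=-1→5*; -5=-1→2
~ ply 5, X at 5 | -2=-1→3; -5=+1→0*
~ ply 6: 0 is terminal -1 (O); from 16 depth 12
compare (O): move=+1 vs pass=-1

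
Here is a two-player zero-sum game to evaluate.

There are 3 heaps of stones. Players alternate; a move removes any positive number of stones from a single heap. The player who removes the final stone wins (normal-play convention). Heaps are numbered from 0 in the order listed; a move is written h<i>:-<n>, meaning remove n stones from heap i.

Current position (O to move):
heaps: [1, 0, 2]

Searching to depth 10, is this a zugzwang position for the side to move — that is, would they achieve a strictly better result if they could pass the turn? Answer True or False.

zugzwang((1,0,2), O) = False

p1 O@[(1,0,2)]: h0:-1[(0,0,2)]-1 h2:-1[(1,0,1)]+1* h2:-2[(1,0,0)]-1
p2 X@[(1,0,1)]: h0:-1[(0,0,1)]-1* h2:-1[(1,0,0)]-1
p3 O@[(0,0,1)]: h2:-1[(0,0,0)]+1*
p4 X@[(0,0,0)] terminal -1; root [(1,0,2)] d10
suppose O passes — search the same position with X to move:
pass> p1 X@[(1,0,2)]: h0:-1[(0,0,2)]-1 h2:-1[(1,0,1)]+1* h2:-2[(1,0,0)]-1
pass> p2 O@[(1,0,1)]: h0:-1[(0,0,1)]-1* h2:-1[(1,0,0)]-1
pass> p3 X@[(0,0,1)]: h2:-1[(0,0,0)]+1*
pass> p4 O@[(0,0,0)] terminal -1; root [(1,0,2)] d10
for O: play +1, pass -1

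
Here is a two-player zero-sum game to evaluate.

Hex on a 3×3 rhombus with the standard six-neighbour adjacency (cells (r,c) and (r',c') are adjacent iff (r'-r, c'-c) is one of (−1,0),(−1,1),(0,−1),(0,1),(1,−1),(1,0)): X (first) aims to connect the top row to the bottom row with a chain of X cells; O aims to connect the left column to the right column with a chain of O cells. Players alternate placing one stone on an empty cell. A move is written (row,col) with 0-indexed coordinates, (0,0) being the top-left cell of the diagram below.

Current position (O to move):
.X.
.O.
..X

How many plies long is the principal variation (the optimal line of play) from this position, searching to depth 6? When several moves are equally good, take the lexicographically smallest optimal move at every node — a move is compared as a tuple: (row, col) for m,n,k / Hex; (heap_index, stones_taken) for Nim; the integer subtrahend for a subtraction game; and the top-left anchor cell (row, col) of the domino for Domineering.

PV length from [.X./.O./..X]: 5 plies

[.X./.O./..X] O move#1: (0,0):+1/OX./.O./..X*, (0,2):+1/.XO/.O./..X, (1,0):+1/.X./OO./..X, (1,2):+1/.X./.OO/..X, (2,0):+1/.X./.O./O.X, (2,1):+1/.X./.O./.OX
[OX./.O./..X] X move#2: (0,2):-1/OXX/.O./..X*, (1,0):-1/OX./XO./..X, (1,2):-1/OX./.OX/..X, (2,0):-1/OX./.O./X.X, (2,1):-1/OX./.O./.XX
[OXX/.O./..X] O move#3: (1,0):-1/OXX/OO./..X, (1,2):+1/OXX/.OO/..X*, (2,0):-1/OXX/.O./O.X, (2,1):-1/OXX/.O./.OX
[OXX/.OO/..X] X move#4: (1,0):-1/OXX/XOO/..X*, (2,0):-1/OXX/.OO/X.X, (2,1):-1/OXX/.OO/.XX
[OXX/XOO/..X] O move#5: (2,0):+1/OXX/XOO/O.X*, (2,1):-1/OXX/XOO/.OX
[OXX/XOO/O.X] end (terminal -1, X#6); searched .X./.O./..X to 6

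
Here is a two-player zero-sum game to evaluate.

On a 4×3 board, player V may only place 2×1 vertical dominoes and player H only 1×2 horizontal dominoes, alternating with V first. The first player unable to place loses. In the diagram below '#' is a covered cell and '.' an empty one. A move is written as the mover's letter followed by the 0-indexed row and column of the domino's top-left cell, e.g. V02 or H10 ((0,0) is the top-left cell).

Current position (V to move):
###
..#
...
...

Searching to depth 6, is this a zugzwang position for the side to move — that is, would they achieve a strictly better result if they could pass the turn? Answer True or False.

p1 V@[###/..#/.../...]: V10[###/#.#/#../...]-1 V11[###/.##/.#./...]+1* V20[###/..#/#../#..]-1 V21[###/..#/.#./.#.]+1 V22[###/..#/..#/..#]-1
p2 H@[###/.##/.#./...]: H30[###/.##/.#./##.]-1* H31[###/.##/.#./.##]-1
p3 V@[###/.##/.#./##.]: V10[###/###/##./##.]+1* V22[###/.##/.##/###]+1
p4 H@[###/###/##./##.] terminal -1; root [###/..#/.../...] d6
pass branch (H moves first from the same position):
  | p1 H@[###/..#/.../...]: H10[###/###/.../...]-1 H20[###/..#/##./...]+1* H21[###/..#/.##/...]+1 H30[###/..#/.../##.]-1 H31[###/..#/.../.##]-1
  | p2 V@[###/..#/##./...]: V22[###/..#/###/..#]-1*
  | p3 H@[###/..#/###/..#]: H10[###/###/###/..#]+1* H30[###/..#/###/###]+1
  | p4 V@[###/###/###/..#] terminal -1; root [###/..#/.../...] d6
V moving scores +1; V passing scores -1

zugzwang(###/..#/.../..., V) = False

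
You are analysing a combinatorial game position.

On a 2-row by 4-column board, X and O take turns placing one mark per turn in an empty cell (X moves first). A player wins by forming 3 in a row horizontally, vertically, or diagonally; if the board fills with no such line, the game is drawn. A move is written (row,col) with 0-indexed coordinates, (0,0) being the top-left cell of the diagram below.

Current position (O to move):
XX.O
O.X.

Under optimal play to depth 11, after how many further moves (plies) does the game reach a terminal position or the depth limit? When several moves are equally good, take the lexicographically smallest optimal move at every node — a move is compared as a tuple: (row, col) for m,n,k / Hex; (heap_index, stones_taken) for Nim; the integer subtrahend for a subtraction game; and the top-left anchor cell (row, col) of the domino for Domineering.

p1 O@[XX.O/O.X.]: (0,2)[XXOO/O.X.]+0* (1,1)[XX.O/OOX.]-1 (1,3)[XX.O/O.XO]-1
p2 X@[XXOO/O.X.]: (1,1)[XXOO/OXX.]+0* (1,3)[XXOO/O.XX]+0
p3 O@[XXOO/OXX.]: (1,3)[XXOO/OXXO]+0*
p4 X@[XXOO/OXXO] terminal +0; root [XX.O/O.X.] d11

PV length from [XX.O/O.X.]: 3 plies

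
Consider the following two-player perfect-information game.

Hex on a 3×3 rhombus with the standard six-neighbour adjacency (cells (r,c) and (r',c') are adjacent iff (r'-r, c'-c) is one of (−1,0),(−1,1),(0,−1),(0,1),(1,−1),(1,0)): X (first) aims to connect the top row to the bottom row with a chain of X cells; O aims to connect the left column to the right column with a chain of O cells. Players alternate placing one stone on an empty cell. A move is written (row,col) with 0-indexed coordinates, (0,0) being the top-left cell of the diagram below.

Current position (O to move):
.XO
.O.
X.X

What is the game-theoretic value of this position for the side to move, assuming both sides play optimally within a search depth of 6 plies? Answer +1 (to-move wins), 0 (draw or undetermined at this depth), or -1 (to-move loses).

p1 O@[.XO/.O./X.X]: (0,0)[OXO/.O./X.X]-1 (1,0)[.XO/OO./X.X]+1* (1,2)[.XO/.OO/X.X]-1 (2,1)[.XO/.O./XOX]-1
p2 X@[.XO/OO./X.X] terminal -1; root [.XO/.O./X.X] d6

value(.XO/.O./X.X, O) = +1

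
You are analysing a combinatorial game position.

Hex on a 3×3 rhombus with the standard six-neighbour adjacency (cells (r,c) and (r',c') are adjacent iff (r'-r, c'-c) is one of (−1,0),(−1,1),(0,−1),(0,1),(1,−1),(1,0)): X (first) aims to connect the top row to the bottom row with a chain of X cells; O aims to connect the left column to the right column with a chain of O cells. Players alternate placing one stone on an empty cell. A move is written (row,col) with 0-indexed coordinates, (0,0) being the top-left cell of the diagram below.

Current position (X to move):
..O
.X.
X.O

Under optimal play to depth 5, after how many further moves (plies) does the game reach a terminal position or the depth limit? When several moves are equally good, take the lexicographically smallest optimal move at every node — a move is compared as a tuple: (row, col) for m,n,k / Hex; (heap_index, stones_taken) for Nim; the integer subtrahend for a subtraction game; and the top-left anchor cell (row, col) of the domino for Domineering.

PV length from [..O/.X./X.O]: 3 plies

[..O/.X./X.O] X move#1: (0,0):+1/X.O/.X./X.O*, (0,1):+1/.XO/.X./X.O, (1,0):+1/..O/XX./X.O, (1,2):-1/..O/.XX/X.O, (2,1):-1/..O/.X./XXO
[X.O/.X./X.O] O move#2: (0,1):-1/XOO/.X./X.O*, (1,0):-1/X.O/OX./X.O, (1,2):-1/X.O/.XO/X.O, (2,1):-1/X.O/.X./XOO
[XOO/.X./X.O] X move#3: (1,0):+1/XOO/XX./X.O*, (1,2):-1/XOO/.XX/X.O, (2,1):-1/XOO/.X./XXO
[XOO/XX./X.O] end (terminal -1, O#4); searched ..O/.X./X.O to 5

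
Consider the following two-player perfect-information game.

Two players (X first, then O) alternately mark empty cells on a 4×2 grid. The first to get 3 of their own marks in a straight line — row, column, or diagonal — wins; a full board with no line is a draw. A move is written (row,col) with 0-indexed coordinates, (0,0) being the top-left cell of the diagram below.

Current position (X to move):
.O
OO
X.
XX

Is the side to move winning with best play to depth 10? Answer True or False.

[.O/OO/X./XX] X move#1: (0,0):-1/XO/OO/X./XX, (2,1):+0/.O/OO/XX/XX*
[.O/OO/XX/XX] O move#2: (0,0):+0/OO/OO/XX/XX*
[OO/OO/XX/XX] end (terminal +0, X#3); searched .O/OO/X./XX to 10

X winning at [.O/OO/X./XX]: False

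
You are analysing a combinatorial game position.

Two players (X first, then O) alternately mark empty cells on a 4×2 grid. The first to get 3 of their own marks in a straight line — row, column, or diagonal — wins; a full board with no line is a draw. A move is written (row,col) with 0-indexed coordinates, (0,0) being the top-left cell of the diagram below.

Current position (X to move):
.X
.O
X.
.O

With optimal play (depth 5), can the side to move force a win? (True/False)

X winning at [.X/.O/X./.O]: False

ply 1, X at .X/.O/X./.O | (0,0)=-1→XX/.O/X./.O; (1,0)=-1→.X/XO/X./.O; (2,1)=+0→.X/.O/XX/.O*; (3,0)=-1→.X/.O/X./XO
ply 2, O at .X/.O/XX/.O | (0,0)=+0→OX/.O/XX/.O*; (1,0)=+0→.X/OO/XX/.O; (3,0)=+0→.X/.O/XX/OO
ply 3, X at OX/.O/XX/.O | (1,0)=+0→OX/XO/XX/.O*; (3,0)=+0→OX/.O/XX/XO
ply 4, O at OX/XO/XX/.O | (3,0)=+0→OX/XO/XX/OO*
ply 5: OX/XO/XX/OO is terminal +0 (X); from .X/.O/X./.O depth 5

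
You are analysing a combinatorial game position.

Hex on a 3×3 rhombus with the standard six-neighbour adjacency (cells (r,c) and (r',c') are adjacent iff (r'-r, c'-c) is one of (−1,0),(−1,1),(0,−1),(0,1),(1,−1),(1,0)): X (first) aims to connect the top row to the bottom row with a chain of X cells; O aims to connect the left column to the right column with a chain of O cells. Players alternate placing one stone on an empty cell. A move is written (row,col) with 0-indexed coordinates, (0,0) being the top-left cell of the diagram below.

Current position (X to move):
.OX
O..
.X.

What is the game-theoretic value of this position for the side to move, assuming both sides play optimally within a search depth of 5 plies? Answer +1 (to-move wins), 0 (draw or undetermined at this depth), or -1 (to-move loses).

[.OX/O../.X.] X move#1: (0,0):+1/XOX/O../.X.*, (1,1):+1/.OX/OX./.X., (1,2):+1/.OX/O.X/.X., (2,0):+1/.OX/O../XX., (2,2):+1/.OX/O../.XX
[XOX/O../.X.] O move#2: (1,1):-1/XOX/OO./.X.*, (1,2):-1/XOX/O.O/.X., (2,0):-1/XOX/O../OX., (2,2):-1/XOX/O../.XO
[XOX/OO./.X.] X move#3: (1,2):+1/XOX/OOX/.X.*, (2,0):-1/XOX/OO./XX., (2,2):-1/XOX/OO./.XX
[XOX/OOX/.X.] end (terminal -1, O#4); searched .OX/O../.X. to 5

value(.OX/O../.X., X) = +1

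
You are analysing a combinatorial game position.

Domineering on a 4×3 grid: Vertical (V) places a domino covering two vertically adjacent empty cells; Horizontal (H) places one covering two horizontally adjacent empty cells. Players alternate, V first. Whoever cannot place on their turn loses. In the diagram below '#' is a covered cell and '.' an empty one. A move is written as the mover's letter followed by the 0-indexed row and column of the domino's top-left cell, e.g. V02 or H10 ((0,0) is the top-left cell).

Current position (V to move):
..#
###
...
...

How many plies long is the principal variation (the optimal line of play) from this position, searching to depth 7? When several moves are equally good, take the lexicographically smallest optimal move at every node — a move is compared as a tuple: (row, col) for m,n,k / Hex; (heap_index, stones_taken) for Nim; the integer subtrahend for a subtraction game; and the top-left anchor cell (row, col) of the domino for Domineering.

ply 1, V at ..#/###/.../... | V20=-1→..#/###/#../#..; V21=+1→..#/###/.#./.#.*; V22=-1→..#/###/..#/..#
ply 2, H at ..#/###/.#./.#. | H00=-1→###/###/.#./.#.*
ply 3, V at ###/###/.#./.#. | V20=+1→###/###/##./##.*; V22=+1→###/###/.##/.##
ply 4: ###/###/##./##. is terminal -1 (H); from ..#/###/.../... depth 7

PV length from [..#/###/.../...]: 3 plies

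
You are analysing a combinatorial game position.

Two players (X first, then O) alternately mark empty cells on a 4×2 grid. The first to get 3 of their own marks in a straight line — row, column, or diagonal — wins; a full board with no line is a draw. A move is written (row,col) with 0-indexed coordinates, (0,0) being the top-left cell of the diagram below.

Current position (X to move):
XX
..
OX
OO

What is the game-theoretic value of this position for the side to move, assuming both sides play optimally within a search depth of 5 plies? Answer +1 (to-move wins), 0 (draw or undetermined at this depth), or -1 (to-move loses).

value(XX/../OX/OO, X) = +1

ply 1, X at XX/../OX/OO | (1,0)=+0→XX/X./OX/OO; (1,1)=+1→XX/.X/OX/OO*
ply 2: XX/.X/OX/OO is terminal -1 (O); from XX/../OX/OO depth 5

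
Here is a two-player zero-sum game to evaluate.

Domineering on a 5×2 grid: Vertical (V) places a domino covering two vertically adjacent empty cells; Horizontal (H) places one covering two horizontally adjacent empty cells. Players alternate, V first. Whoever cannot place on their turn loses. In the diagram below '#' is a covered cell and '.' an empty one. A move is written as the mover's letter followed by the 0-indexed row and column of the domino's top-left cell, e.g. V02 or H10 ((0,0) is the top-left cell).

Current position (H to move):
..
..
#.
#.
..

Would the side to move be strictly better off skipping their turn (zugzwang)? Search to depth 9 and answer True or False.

[../../#./#./..] H move#1: H00:+1/##/../#./#./..*, H10:+1/../##/#./#./.., H40:-1/../../#./#./##
[##/../#./#./..] V move#2: V11:-1/##/.#/##/#./..*, V21:-1/##/../##/##/.., V31:-1/##/../#./##/.#
[##/.#/##/#./..] H move#3: H40:+1/##/.#/##/#./##*
[##/.#/##/#./##] end (terminal -1, V#4); searched ../../#./#./.. to 9
if H skipped the turn, V would face:
~ [../../#./#./..] V move#1: V00:+1/#./#./#./#./..*, V01:+1/.#/.#/#./#./.., V11:+1/../.#/##/#./.., V21:-1/../../##/##/.., V31:-1/../../#./##/.#
~ [#./#./#./#./..] H move#2: H40:-1/#./#./#./#./##*
~ [#./#./#./#./##] V move#3: V01:+1/##/##/#./#./##*, V11:+1/#./##/##/#./##, V21:+1/#./#./##/##/##
~ [##/##/#./#./##] end (terminal -1, H#4); searched ../../#./#./.. to 9
compare (H): move=+1 vs pass=-1

zugzwang(../../#./#./.., H) = False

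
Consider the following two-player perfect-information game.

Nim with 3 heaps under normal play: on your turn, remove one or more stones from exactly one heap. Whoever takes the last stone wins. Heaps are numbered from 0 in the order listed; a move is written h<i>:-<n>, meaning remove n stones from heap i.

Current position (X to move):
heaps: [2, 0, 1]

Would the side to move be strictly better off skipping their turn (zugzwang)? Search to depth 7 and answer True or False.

zugzwang((2,0,1), X) = False

ply 1, X at (2,0,1) | h0:-1=+1→(1,0,1)*; h0:-2=-1→(0,0,1); h2:-1=-1→(2,0,0)
ply 2, O at (1,0,1) | h0:-1=-1→(0,0,1)*; h2:-1=-1→(1,0,0)
ply 3, X at (0,0,1) | h2:-1=+1→(0,0,0)*
ply 4: (0,0,0) is terminal -1 (O); from (2,0,1) depth 7
if X skipped the turn, O would face:
~ ply 1, O at (2,0,1) | h0:-1=+1→(1,0,1)*; h0:-2=-1→(0,0,1); h2:-1=-1→(2,0,0)
~ ply 2, X at (1,0,1) | h0:-1=-1→(0,0,1)*; h2:-1=-1→(1,0,0)
~ ply 3, O at (0,0,1) | h2:-1=+1→(0,0,0)*
~ ply 4: (0,0,0) is terminal -1 (X); from (2,0,1) depth 7
compare (X): move=+1 vs pass=-1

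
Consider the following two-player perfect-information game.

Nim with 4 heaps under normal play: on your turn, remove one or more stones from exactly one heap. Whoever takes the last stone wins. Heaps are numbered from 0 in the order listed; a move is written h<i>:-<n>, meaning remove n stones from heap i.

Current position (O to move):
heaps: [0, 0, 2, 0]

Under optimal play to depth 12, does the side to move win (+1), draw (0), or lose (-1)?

value((0,0,2,0), O) = +1

ply 1, O at (0,0,2,0) | h2:-1=-1→(0,0,1,0); h2:-2=+1→(0,0,0,0)*
ply 2: (0,0,0,0) is terminal -1 (X); from (0,0,2,0) depth 12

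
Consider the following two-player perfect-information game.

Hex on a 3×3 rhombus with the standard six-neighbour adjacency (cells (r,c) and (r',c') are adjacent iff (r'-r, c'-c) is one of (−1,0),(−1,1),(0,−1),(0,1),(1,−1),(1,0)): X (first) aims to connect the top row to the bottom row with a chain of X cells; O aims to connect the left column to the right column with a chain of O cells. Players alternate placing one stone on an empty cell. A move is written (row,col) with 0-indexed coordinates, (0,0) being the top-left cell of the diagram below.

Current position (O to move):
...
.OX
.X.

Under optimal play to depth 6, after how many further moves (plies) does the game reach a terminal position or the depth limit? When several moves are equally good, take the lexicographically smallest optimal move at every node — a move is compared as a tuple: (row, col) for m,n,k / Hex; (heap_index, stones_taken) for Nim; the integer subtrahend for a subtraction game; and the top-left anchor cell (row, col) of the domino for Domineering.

PV length from [.../.OX/.X.]: 5 plies

[.../.OX/.X.] O move#1: (0,0):-1/O../.OX/.X., (0,1):-1/.O./.OX/.X., (0,2):+1/..O/.OX/.X.*, (1,0):-1/.../OOX/.X., (2,0):-1/.../.OX/OX., (2,2):-1/.../.OX/.XO
[..O/.OX/.X.] X move#2: (0,0):-1/X.O/.OX/.X.*, (0,1):-1/.XO/.OX/.X., (1,0):-1/..O/XOX/.X., (2,0):-1/..O/.OX/XX., (2,2):-1/..O/.OX/.XX
[X.O/.OX/.X.] O move#3: (0,1):+1/XOO/.OX/.X.*, (1,0):+1/X.O/OOX/.X., (2,0):+1/X.O/.OX/OX., (2,2):+1/X.O/.OX/.XO
[XOO/.OX/.X.] X move#4: (1,0):-1/XOO/XOX/.X.*, (2,0):-1/XOO/.OX/XX., (2,2):-1/XOO/.OX/.XX
[XOO/XOX/.X.] O move#5: (2,0):+1/XOO/XOX/OX.*, (2,2):-1/XOO/XOX/.XO
[XOO/XOX/OX.] end (terminal -1, X#6); searched .../.OX/.X. to 6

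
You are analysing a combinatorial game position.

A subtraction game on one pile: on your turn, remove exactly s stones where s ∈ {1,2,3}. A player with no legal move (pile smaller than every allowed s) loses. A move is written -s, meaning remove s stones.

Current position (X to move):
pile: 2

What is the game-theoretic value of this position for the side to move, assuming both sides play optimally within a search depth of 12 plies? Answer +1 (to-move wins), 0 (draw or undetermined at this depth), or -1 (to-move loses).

[2] X move#1: -1:-1/1, -2:+1/0*
[0] end (terminal -1, O#2); searched 2 to 12

value(2, X) = +1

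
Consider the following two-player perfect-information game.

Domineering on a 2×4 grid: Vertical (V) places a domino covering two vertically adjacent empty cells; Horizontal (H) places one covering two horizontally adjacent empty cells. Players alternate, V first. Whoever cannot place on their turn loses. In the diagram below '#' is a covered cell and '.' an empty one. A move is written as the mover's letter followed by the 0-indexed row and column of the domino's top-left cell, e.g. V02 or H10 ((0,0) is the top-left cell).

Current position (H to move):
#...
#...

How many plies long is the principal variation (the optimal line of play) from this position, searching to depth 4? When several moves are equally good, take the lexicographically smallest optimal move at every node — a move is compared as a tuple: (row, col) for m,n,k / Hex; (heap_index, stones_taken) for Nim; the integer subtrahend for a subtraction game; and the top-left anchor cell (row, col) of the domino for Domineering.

ply 1, H at #.../#... | H01=+1→###./#...*; H02=+1→#.##/#...; H11=+1→#.../###.; H12=+1→#.../#.##
ply 2, V at ###./#... | V03=-1→####/#..#*
ply 3, H at ####/#..# | H11=+1→####/####*
ply 4: ####/#### is terminal -1 (V); from #.../#... depth 4

PV length from [#.../#...]: 3 plies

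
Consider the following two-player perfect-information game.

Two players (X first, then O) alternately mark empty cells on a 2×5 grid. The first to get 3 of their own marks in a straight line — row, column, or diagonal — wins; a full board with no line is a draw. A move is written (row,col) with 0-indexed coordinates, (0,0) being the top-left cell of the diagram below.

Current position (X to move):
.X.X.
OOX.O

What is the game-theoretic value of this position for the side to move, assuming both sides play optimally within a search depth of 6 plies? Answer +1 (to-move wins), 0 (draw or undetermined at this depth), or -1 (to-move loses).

[.X.X./OOX.O] X move#1: (0,0):+0/XX.X./OOX.O, (0,2):+1/.XXX./OOX.O*, (0,4):+0/.X.XX/OOX.O, (1,3):+0/.X.X./OOXXO
[.XXX./OOX.O] end (terminal -1, O#2); searched .X.X./OOX.O to 6

value(.X.X./OOX.O, X) = +1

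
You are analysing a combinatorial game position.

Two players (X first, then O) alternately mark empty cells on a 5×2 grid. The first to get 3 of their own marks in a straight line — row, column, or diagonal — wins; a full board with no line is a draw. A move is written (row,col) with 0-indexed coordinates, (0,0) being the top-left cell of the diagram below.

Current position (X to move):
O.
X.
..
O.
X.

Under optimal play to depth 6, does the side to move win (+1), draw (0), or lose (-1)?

value(O./X./../O./X., X) = 0

p1 X@[O./X./../O./X.]: (0,1)[OX/X./../O./X.]+0* (1,1)[O./XX/../O./X.]+0 (2,0)[O./X./X./O./X.]+0 (2,1)[O./X./.X/O./X.]+0 (3,1)[O./X./../OX/X.]+0 (4,1)[O./X./../O./XX]+0
p2 O@[OX/X./../O./X.]: (1,1)[OX/XO/../O./X.]+0* (2,0)[OX/X./O./O./X.]+0 (2,1)[OX/X./.O/O./X.]+0 (3,1)[OX/X./../OO/X.]+0 (4,1)[OX/X./../O./XO]+0
p3 X@[OX/XO/../O./X.]: (2,0)[OX/XO/X./O./X.]+0* (2,1)[OX/XO/.X/O./X.]+0 (3,1)[OX/XO/../OX/X.]+0 (4,1)[OX/XO/../O./XX]+0
p4 O@[OX/XO/X./O./X.]: (2,1)[OX/XO/XO/O./X.]+0* (3,1)[OX/XO/X./OO/X.]+0 (4,1)[OX/XO/X./O./XO]+0
p5 X@[OX/XO/XO/O./X.]: (3,1)[OX/XO/XO/OX/X.]+0* (4,1)[OX/XO/XO/O./XX]-1
p6 O@[OX/XO/XO/OX/X.]: (4,1)[OX/XO/XO/OX/XO]+0*
p7 X@[OX/XO/XO/OX/XO] terminal +0; root [O./X./../O./X.] d6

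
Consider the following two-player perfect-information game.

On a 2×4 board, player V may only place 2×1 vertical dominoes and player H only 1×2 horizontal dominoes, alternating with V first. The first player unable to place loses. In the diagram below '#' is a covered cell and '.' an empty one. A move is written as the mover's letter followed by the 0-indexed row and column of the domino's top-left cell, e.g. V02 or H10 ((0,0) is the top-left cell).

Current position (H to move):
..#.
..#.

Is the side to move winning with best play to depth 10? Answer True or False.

H winning at [..#./..#.]: True

p1 H@[..#./..#.]: H00[###./..#.]+1* H10[..#./###.]+1
p2 V@[###./..#.]: V03[####/..##]-1*
p3 H@[####/..##]: H10[####/####]+1*
p4 V@[####/####] terminal -1; root [..#./..#.] d10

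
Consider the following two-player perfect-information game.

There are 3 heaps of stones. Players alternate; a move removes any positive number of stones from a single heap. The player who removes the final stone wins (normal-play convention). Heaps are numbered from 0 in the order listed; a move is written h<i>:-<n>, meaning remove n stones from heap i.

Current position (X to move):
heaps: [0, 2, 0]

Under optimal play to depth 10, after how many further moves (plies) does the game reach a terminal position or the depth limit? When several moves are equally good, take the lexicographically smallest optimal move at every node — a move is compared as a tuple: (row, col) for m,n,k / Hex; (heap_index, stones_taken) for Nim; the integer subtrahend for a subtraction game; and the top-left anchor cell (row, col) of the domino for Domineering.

PV length from [(0,2,0)]: 1 ply

[(0,2,0)] X move#1: h1:-1:-1/(0,1,0), h1:-2:+1/(0,0,0)*
[(0,0,0)] end (terminal -1, O#2); searched (0,2,0) to 10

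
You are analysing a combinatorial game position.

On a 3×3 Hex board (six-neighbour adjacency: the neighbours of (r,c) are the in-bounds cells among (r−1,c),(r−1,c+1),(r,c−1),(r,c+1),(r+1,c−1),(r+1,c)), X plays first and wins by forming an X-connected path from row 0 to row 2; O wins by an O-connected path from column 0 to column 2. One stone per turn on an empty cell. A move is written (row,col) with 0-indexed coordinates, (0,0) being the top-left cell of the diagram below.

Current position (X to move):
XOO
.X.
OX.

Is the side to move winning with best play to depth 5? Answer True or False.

X winning at [XOO/.X./OX.]: True

p1 X@[XOO/.X./OX.]: (1,0)[XOO/XX./OX.]+1* (1,2)[XOO/.XX/OX.]-1 (2,2)[XOO/.X./OXX]-1
p2 O@[XOO/XX./OX.] terminal -1; root [XOO/.X./OX.] d5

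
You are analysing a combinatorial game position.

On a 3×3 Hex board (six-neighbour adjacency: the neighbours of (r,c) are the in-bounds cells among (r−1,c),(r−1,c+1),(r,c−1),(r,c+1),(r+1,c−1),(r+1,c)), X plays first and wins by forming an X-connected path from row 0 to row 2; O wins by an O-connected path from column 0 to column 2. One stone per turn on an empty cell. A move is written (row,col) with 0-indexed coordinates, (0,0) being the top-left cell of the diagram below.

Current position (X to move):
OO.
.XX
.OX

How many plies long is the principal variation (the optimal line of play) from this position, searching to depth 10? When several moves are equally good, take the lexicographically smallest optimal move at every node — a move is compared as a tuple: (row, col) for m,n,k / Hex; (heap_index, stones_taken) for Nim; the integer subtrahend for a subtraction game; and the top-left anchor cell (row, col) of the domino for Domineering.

p1 X@[OO./.XX/.OX]: (0,2)[OOX/.XX/.OX]+1* (1,0)[OO./XXX/.OX]-1 (2,0)[OO./.XX/XOX]-1
p2 O@[OOX/.XX/.OX] terminal -1; root [OO./.XX/.OX] d10

PV length from [OO./.XX/.OX]: 1 ply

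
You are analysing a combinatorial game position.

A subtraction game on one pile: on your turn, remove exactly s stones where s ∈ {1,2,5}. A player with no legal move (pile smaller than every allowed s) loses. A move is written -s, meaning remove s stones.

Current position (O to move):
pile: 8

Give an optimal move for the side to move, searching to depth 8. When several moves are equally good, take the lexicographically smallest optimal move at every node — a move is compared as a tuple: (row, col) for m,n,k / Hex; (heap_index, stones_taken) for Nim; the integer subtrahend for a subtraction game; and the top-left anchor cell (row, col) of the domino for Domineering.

O's best at [8]: -2

ply 1, O at 8 | -1=-1→7; -2=+1→6*; -5=+1→3
ply 2, X at 6 | -1=-1→5*; -2=-1→4; -5=-1→1
ply 3, O at 5 | -1=-1→4; -2=+1→3*; -5=+1→0
ply 4, X at 3 | -1=-1→2*; -2=-1→1
ply 5, O at 2 | -1=-1→1; -2=+1→0*
ply 6: 0 is terminal -1 (X); from 8 depth 8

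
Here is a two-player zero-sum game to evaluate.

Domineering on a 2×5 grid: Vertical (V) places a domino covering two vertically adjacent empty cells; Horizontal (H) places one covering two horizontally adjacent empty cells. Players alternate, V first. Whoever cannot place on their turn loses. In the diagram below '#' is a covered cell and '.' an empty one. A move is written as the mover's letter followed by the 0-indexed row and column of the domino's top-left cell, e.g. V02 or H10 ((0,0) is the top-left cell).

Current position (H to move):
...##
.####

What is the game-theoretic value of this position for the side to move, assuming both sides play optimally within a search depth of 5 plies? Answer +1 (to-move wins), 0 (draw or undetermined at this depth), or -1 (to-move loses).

value(...##/.####, H) = +1

p1 H@[...##/.####]: H00[##.##/.####]+1* H01[.####/.####]-1
p2 V@[##.##/.####] terminal -1; root [...##/.####] d5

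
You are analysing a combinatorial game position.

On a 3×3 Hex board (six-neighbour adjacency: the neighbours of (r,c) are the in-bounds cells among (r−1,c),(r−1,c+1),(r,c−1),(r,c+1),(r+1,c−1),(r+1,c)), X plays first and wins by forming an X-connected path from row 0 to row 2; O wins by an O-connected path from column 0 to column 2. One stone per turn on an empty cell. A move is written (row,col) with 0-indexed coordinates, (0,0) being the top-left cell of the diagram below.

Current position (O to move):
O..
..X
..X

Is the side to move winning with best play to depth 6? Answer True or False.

O winning at [O../..X/..X]: True

ply 1, O at O../..X/..X | (0,1)=-1→OO./..X/..X; (0,2)=+1→O.O/..X/..X*; (1,0)=-1→O../O.X/..X; (1,1)=-1→O../.OX/..X; (2,0)=-1→O../..X/O.X; (2,1)=-1→O../..X/.OX
ply 2, X at O.O/..X/..X | (0,1)=-1→OXO/..X/..X*; (1,0)=-1→O.O/X.X/..X; (1,1)=-1→O.O/.XX/..X; (2,0)=-1→O.O/..X/X.X; (2,1)=-1→O.O/..X/.XX
ply 3, O at OXO/..X/..X | (1,0)=-1→OXO/O.X/..X; (1,1)=+1→OXO/.OX/..X*; (2,0)=-1→OXO/..X/O.X; (2,1)=-1→OXO/..X/.OX
ply 4, X at OXO/.OX/..X | (1,0)=-1→OXO/XOX/..X*; (2,0)=-1→OXO/.OX/X.X; (2,1)=-1→OXO/.OX/.XX
ply 5, O at OXO/XOX/..X | (2,0)=+1→OXO/XOX/O.X*; (2,1)=-1→OXO/XOX/.OX
ply 6: OXO/XOX/O.X is terminal -1 (X); from O../..X/..X depth 6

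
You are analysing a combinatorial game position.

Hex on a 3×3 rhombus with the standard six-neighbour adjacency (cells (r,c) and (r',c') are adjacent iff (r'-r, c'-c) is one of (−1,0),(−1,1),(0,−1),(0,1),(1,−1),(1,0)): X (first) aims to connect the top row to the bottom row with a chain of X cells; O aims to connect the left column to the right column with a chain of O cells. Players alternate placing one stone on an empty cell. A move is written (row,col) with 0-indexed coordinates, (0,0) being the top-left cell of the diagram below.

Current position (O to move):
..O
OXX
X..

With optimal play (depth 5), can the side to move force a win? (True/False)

[..O/OXX/X..] O move#1: (0,0):-1/O.O/OXX/X.., (0,1):+1/.OO/OXX/X..*, (2,1):-1/..O/OXX/XO., (2,2):-1/..O/OXX/X.O
[.OO/OXX/X..] end (terminal -1, X#2); searched ..O/OXX/X.. to 5

O winning at [..O/OXX/X..]: True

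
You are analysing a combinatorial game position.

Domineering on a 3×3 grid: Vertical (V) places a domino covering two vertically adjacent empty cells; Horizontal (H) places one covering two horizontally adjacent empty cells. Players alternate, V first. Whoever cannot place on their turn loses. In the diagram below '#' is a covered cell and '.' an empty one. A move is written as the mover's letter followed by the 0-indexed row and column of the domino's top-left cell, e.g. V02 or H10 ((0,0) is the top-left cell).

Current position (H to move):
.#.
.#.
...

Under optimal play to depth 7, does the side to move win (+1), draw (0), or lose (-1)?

value(.#./.#./..., H) = -1

p1 H@[.#./.#./...]: H20[.#./.#./##.]-1* H21[.#./.#./.##]-1
p2 V@[.#./.#./##.]: V00[##./##./##.]+1* V02[.##/.##/##.]+1 V12[.#./.##/###]+1
p3 H@[##./##./##.] terminal -1; root [.#./.#./...] d7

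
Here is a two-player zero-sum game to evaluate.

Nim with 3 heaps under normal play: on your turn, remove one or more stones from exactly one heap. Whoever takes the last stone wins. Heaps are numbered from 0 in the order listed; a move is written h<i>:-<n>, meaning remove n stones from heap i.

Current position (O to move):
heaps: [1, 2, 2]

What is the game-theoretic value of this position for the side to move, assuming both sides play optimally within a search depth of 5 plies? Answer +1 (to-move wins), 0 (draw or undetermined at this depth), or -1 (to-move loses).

p1 O@[(1,2,2)]: h0:-1[(0,2,2)]+1* h1:-1[(1,1,2)]-1 h1:-2[(1,0,2)]-1 h2:-1[(1,2,1)]-1 h2:-2[(1,2,0)]-1
p2 X@[(0,2,2)]: h1:-1[(0,1,2)]-1* h1:-2[(0,0,2)]-1 h2:-1[(0,2,1)]-1 h2:-2[(0,2,0)]-1
p3 O@[(0,1,2)]: h1:-1[(0,0,2)]-1 h2:-1[(0,1,1)]+1* h2:-2[(0,1,0)]-1
p4 X@[(0,1,1)]: h1:-1[(0,0,1)]-1* h2:-1[(0,1,0)]-1
p5 O@[(0,0,1)]: h2:-1[(0,0,0)]+1*
p6 X@[(0,0,0)] terminal -1; root [(1,2,2)] d5

value((1,2,2), O) = +1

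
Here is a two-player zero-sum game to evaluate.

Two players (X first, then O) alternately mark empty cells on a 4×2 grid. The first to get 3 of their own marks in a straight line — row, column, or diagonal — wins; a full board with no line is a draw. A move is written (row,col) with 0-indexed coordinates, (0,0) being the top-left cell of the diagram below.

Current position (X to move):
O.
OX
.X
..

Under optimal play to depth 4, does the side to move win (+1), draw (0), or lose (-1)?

[O./OX/.X/..] X move#1: (0,1):+1/OX/OX/.X/..*, (2,0):+1/O./OX/XX/.., (3,0):-1/O./OX/.X/X., (3,1):+1/O./OX/.X/.X
[OX/OX/.X/..] end (terminal -1, O#2); searched O./OX/.X/.. to 4

value(O./OX/.X/.., X) = +1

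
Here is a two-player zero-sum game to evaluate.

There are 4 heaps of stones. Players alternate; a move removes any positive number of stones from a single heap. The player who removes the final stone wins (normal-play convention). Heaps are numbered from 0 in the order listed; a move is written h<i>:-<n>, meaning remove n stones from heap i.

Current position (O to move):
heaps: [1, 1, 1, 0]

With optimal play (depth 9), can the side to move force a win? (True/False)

[(1,1,1,0)] O move#1: h0:-1:+1/(0,1,1,0)*, h1:-1:+1/(1,0,1,0), h2:-1:+1/(1,1,0,0)
[(0,1,1,0)] X move#2: h1:-1:-1/(0,0,1,0)*, h2:-1:-1/(0,1,0,0)
[(0,0,1,0)] O move#3: h2:-1:+1/(0,0,0,0)*
[(0,0,0,0)] end (terminal -1, X#4); searched (1,1,1,0) to 9

O winning at [(1,1,1,0)]: True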